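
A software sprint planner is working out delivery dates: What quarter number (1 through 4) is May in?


Month: May (month 5)
Q1: January-March (months 1-3)
Q2: April-June (months 4-6)
Q3: July-September (months 7-9)
Q4: October-December (months 10-12)
Month 5 falls in Q2

2


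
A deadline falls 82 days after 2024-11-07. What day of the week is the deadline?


Start: 2024-11-07 (Thursday)
Step 1 - find target date: add 82 days
  2024-11-07 + 82 days = 2025-01-28
Step 2 - day of week:
  82 mod 7 = 5
  Thursday + 5 days -> Tuesday
Result: Tuesday (2025-01-28)

Tuesday


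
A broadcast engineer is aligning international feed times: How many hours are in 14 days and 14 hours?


Days: 14
Extra hours: 14
Hours per day: 24
Days to hours: 14 x 24 = 336
Total: 336 + 14 = 350

350


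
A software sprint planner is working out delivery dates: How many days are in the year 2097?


Year: 2097
Check leap year rules:
Divisible by 4? No
2097 is not a leap year
Days: 365

365


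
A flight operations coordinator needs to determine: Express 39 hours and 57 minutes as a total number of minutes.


Hours: 39
Extra minutes: 57
Minutes per hour: 60
Hours to minutes: 39 x 60 = 2340
Total: 2340 + 57 = 2397

2397


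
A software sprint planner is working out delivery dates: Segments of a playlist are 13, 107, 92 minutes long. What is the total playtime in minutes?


Durations: 13, 107, 92
Running sum: 13
+ 107 = 120
+ 92 = 212
Total duration: 212 minutes
That is 3 hours and 32 minutes

212


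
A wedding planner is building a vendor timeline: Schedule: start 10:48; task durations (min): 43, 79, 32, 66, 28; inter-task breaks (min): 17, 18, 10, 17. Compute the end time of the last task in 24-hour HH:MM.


Start: 10:48 = 648 min from midnight
  after task 1 (43 min): 11:31
  after break (17 min): 11:48
  after task 2 (79 min): 13:07
  after break (18 min): 13:25
  after task 3 (32 min): 13:57
  after break (10 min): 14:07
  after task 4 (66 min): 15:13
  after break (17 min): 15:30
  after task 5 (28 min): 15:58
Total elapsed: 310 minutes
End time: 15:58

15:58


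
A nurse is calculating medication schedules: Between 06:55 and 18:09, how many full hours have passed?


Start: 06:55
End: 18:09
Hour difference: 18 - 6 = 12 hours
Minute difference: 9 - 55 = -46 minutes
Total minutes: 674
Complete hours: 674 / 60 = 11 (remainder 14)

11


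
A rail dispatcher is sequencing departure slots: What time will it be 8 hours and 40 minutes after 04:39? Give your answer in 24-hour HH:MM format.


Start time: 04:39
Adding: 8 hours 40 minutes
Minutes: 39 + 40 = 79
Minute overflow: 79 >= 60, so carry 1 hour, minutes = 19
Hours: 4 + 8 + 1 = 13
Result: 13:19

13:19


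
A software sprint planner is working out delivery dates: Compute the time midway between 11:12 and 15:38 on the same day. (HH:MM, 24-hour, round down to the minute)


Start time: 11:12 = 672 minutes from midnight
End time: 15:38 = 938 minutes from midnight
Sum: 672 + 938 = 1610
Midpoint: 1610 / 2 = 805 minutes
Convert: 805 / 60 = 13 hours, 25 minutes
Result: 13:25

13:25


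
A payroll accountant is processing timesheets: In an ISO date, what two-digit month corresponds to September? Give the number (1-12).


Calendar month order:
8. August
9. September <--
10. October
September is month number 9

9


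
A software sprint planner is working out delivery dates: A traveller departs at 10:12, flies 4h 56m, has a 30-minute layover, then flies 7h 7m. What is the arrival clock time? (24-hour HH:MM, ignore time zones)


Depart: 10:12
Leg 1: +296 min -> 15:08
Layover: +30 min -> 15:38
Leg 2: +427 min -> 22:45
Total travel: 753 minutes = 12h 33m
Arrival: 22:45

22:45


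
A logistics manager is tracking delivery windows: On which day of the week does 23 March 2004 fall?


Date: 2004-03-23
January 1, 2004 is a Thursday
Day of year: 83
Offset from Jan 1: 82 days
82 mod 7 = 5
Result: Tuesday

Tuesday


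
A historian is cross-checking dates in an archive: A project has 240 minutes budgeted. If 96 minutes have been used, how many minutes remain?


Total budget: 240 minutes
Time used: 96 minutes
Remaining: 240 - 96 = 144 minutes
Percent used: 40.0%
Percent remaining: 60.0%

144


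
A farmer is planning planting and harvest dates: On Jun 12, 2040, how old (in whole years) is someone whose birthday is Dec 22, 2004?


Birth: 2004-12-22
Reference: 2040-06-12
Year difference: 2040 - 2004 = 36
Has birthday (12-22) occurred by 06-12? No
Birthday not yet reached this year -> subtract 1
Age in full years: 35

35


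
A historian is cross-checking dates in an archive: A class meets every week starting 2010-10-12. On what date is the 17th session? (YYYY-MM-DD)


First occurrence: 2010-10-12 (occurrence 1)
Each occurrence is 7 days after the previous.
Occurrence 17 is 16 weeks after the first.
16 weeks = 112 days
2010-10-12 + 112 days = 2011-02-01

2011-02-01


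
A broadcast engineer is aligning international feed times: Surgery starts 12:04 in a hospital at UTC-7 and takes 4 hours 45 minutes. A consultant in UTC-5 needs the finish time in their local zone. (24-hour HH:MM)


Start: 12:04 in UTC-7
Step 1 - add duration:
  minutes: 4 + 45 = 49
  hours: 12 + 4 + 0 = 16
  end in UTC-7: 16:49
Step 2 - convert UTC-7 -> UTC-5:
  offset difference: -5 - (-7) = 2 hours
  16 + (2) = 18 -> mod 24 = 18
Result: 18:49 in UTC-5

18:49


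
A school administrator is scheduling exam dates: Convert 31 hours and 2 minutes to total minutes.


Hours: 31
Minutes: 2
Convert hours to minutes: 31 x 60 = 1860
Add remaining minutes: 1860 + 2 = 1862

1862


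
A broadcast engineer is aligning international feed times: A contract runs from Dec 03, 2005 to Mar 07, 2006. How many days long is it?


Start date: 2005-12-03
End date: 2006-03-07
Dec 2005: +29 days
Jan 2006: +31 days
Feb 2006: +28 days
Mar 2006: +6 days
Total: 94 days

94


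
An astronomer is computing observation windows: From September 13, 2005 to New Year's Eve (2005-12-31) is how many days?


Start: September 13, 2005
End: December 31, 2005
Days left in September: 17
October: 31
November: 30
December: 31
Sum of remaining months: 92
Total: 17 + 92 = 109

109


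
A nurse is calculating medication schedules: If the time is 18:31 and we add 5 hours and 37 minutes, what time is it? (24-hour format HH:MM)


Start time: 18:31
Adding: 5 hours 37 minutes
Minutes: 31 + 37 = 68
Minute overflow: 68 >= 60, so carry 1 hour, minutes = 8
Hours: 18 + 5 + 1 = 24
Hour wraparound: 24 mod 24 = 0
Result: 00:08

00:08


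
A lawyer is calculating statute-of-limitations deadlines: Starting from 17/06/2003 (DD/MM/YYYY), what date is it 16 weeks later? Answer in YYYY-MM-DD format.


Start: 2003-06-17
Weeks to add: 16
Convert to days: 16 x 7 = 112 days
Add 112 days to 2003-06-17
Result: 2003-10-07

2003-10-07


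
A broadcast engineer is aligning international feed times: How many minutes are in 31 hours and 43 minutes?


Hours: 31
Minutes: 43
Convert hours to minutes: 31 x 60 = 1860
Add remaining minutes: 1860 + 43 = 1903

1903


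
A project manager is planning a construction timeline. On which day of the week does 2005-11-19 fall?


Date: 2005-11-19
January 1, 2005 is a Saturday
Day of year: 323
Offset from Jan 1: 322 days
322 mod 7 = 0
Result: Saturday

Saturday


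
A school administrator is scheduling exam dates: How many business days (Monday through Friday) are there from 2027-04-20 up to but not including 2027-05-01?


Start: 2027-04-20 (Tuesday)
End (exclusive): 2027-05-01 (Saturday)
Total calendar days: 11
Full weeks: 11 // 7 = 1 -> 5 weekdays
Remaining 4 days starting on Tuesday:
  Tue(w), Wed(w), Thu(w), Fri(w) -> 4 weekdays
Total business days: 5 + 4 = 9

9


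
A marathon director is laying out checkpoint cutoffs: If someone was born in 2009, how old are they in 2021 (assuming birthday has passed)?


Birth year: 2009
Current year: 2021
Age = current year - birth year
Age = 2021 - 2009 = 12

12


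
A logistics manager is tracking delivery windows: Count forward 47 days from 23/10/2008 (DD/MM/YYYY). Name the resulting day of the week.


Start: 2008-10-23 (Thursday)
Step 1 - find target date: add 47 days
  2008-10-23 + 47 days = 2008-12-09
Step 2 - day of week:
  47 mod 7 = 5
  Thursday + 5 days -> Tuesday
Result: Tuesday (2008-12-09)

Tuesday


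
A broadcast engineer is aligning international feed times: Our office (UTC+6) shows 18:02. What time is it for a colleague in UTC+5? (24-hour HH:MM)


Local time: 18:02 at UTC+6 (offset 6h)
Target zone: UTC+5 (offset 5h)
Difference: 5 - (6) = -1 hours
Calculation: 18 + (-1) = 17
Result: 17:02

17:02


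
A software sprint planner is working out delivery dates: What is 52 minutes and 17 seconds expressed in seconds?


Minutes: 52
Extra seconds: 17
Seconds per minute: 60
Minutes to seconds: 52 x 60 = 3120
Total: 3120 + 17 = 3137

3137


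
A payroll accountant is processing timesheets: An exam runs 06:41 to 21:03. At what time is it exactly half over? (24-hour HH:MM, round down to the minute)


Start time: 06:41 = 401 minutes from midnight
End time: 21:03 = 1263 minutes from midnight
Sum: 401 + 1263 = 1664
Midpoint: 1664 / 2 = 832 minutes
Convert: 832 / 60 = 13 hours, 52 minutes
Result: 13:52

13:52


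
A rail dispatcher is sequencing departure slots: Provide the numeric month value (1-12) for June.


Calendar month order:
5. May
6. June <--
7. July
June is month number 6

6


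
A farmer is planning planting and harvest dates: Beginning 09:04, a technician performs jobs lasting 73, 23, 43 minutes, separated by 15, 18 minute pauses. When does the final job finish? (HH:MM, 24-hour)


Start: 09:04 = 544 min from midnight
  after task 1 (73 min): 10:17
  after break (15 min): 10:32
  after task 2 (23 min): 10:55
  after break (18 min): 11:13
  after task 3 (43 min): 11:56
Total elapsed: 172 minutes
End time: 11:56

11:56


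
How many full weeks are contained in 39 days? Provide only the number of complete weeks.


Total days: 39
Days per week: 7
Division: 39 / 7 = 5 remainder 4
Complete weeks: 5
Remaining days: 4

5


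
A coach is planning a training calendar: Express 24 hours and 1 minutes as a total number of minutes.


Hours: 24
Extra minutes: 1
Minutes per hour: 60
Hours to minutes: 24 x 60 = 1440
Total: 1440 + 1 = 1441

1441


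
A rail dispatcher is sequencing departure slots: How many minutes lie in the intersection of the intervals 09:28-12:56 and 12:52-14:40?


Interval A: [568, 776] minutes from midnight
Interval B: [772, 880] minutes from midnight
Overlap start = max(568, 772) = 772
Overlap end = min(776, 880) = 776
Overlap = 776 - 772 = 4 minutes

4


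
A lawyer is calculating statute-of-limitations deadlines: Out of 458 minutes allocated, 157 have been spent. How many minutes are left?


Total budget: 458 minutes
Time used: 157 minutes
Remaining: 458 - 157 = 301 minutes
Percent used: 34.3%
Percent remaining: 65.7%

301


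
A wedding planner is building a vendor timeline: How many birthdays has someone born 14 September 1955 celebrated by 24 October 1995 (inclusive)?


Birth: 1955-09-14
Reference: 1995-10-24
Year difference: 1995 - 1955 = 40
Has birthday (09-14) occurred by 10-24? Yes
Age in full years: 40

40


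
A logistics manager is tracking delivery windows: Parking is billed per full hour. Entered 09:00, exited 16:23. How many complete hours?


Start: 09:00
End: 16:23
Hour difference: 16 - 9 = 7 hours
Minute difference: 23 - 0 = 23 minutes
Total minutes: 443
Complete hours: 443 / 60 = 7 (remainder 23)

7


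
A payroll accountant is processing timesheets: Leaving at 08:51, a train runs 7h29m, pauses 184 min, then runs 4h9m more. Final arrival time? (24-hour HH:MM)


Depart: 08:51
Leg 1: +449 min -> 16:20
Layover: +184 min -> 19:24
Leg 2: +249 min -> 23:33
Total travel: 882 minutes = 14h 42m
Arrival: 23:33

23:33


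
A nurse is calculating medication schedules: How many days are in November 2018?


Month: November
Year: 2018
November is a 30-day month
Total: 30 days

30


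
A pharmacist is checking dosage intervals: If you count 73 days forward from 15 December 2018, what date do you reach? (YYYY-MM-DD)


Start: 2018-12-15
Adding 73 days
Days remaining in December: 16
After December: 57 days still to add
January 2019: 31 days, 26 remaining
February 2019 has 28 days, need 26
Result: 2019-02-26

2019-02-26


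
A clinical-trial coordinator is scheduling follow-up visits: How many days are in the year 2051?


Year: 2051
Check leap year rules:
Divisible by 4? No
2051 is not a leap year
Days: 365

365


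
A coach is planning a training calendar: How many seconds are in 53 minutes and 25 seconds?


Minutes: 53
Seconds: 25
Convert minutes to seconds: 53 x 60 = 3180
Add remaining seconds: 3180 + 25 = 3205

3205


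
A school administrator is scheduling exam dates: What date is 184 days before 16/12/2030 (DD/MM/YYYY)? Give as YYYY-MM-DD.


Start: 2030-12-16
Subtracting 184 days
Days already passed in December: 16
After going back through December: 168 more days to subtract
November 2030: 30 days, 138 remaining
October 2030: 31 days, 107 remaining
September 2030: 30 days, 77 remaining
August 2030: 31 days, 46 remaining
Result: 2030-06-15

2030-06-15


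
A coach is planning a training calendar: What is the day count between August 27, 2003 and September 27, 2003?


Start date: 2003-08-27
End date: 2003-09-27
Aug 2003: +5 days
Sep 2003: +26 days
Total: 31 days

31


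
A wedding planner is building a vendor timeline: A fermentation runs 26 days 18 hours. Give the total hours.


Days: 26
Extra hours: 18
Hours per day: 24
Days to hours: 26 x 24 = 624
Total: 624 + 18 = 642

642


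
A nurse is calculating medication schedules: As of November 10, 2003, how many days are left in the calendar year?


Start: November 10, 2003
End: December 31, 2003
Days left in November: 20
December: 31
Sum of remaining months: 31
Total: 20 + 31 = 51

51


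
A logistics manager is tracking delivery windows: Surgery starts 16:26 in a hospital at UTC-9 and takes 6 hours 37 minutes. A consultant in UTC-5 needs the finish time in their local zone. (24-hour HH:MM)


Start: 16:26 in UTC-9
Step 1 - add duration:
  minutes: 26 + 37 = 63 (carry 1h)
  hours: 16 + 6 + 1 = 23
  end in UTC-9: 23:03
Step 2 - convert UTC-9 -> UTC-5:
  offset difference: -5 - (-9) = 4 hours
  23 + (4) = 27 -> mod 24 = 3
Result: 03:03 in UTC-5

03:03


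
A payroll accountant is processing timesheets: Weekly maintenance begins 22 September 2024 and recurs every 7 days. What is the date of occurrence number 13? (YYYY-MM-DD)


First occurrence: 2024-09-22 (occurrence 1)
Each occurrence is 7 days after the previous.
Occurrence 13 is 12 weeks after the first.
12 weeks = 84 days
2024-09-22 + 84 days = 2024-12-15

2024-12-15


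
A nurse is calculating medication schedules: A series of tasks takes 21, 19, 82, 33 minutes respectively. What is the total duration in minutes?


Durations: 21, 19, 82, 33
Running sum: 21
+ 19 = 40
+ 82 = 122
+ 33 = 155
Total duration: 155 minutes
That is 2 hours and 35 minutes

155


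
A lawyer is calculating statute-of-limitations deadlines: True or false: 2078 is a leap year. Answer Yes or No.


Year: 2078
Divisible by 4? 2078 / 4 = 519.5 -> No
Not divisible by 4, so NOT a leap year

No


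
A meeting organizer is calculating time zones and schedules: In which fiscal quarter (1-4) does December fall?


Month: December (month 12)
Q1: January-March (months 1-3)
Q2: April-June (months 4-6)
Q3: July-September (months 7-9)
Q4: October-December (months 10-12)
Month 12 falls in Q4

4


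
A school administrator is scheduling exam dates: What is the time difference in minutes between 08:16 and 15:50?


Start time: 08:16 = 496 minutes from midnight
End time: 15:50 = 950 minutes from midnight
Difference: 950 - 496 = 454 minutes
That is 7 hours and 34 minutes

454


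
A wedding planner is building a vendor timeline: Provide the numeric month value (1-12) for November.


Calendar month order:
10. October
11. November <--
12. December
November is month number 11

11


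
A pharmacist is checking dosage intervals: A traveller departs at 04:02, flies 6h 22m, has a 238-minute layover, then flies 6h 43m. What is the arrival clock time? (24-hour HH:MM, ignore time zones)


Depart: 04:02
Leg 1: +382 min -> 10:24
Layover: +238 min -> 14:22
Leg 2: +403 min -> 21:05
Total travel: 1023 minutes = 17h 3m
Arrival: 21:05

21:05


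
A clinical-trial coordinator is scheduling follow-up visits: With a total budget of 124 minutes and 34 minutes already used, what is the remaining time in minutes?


Total budget: 124 minutes
Time used: 34 minutes
Remaining: 124 - 34 = 90 minutes
Percent used: 27.4%
Percent remaining: 72.6%

90


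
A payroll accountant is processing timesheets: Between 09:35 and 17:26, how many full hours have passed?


Start: 09:35
End: 17:26
Hour difference: 17 - 9 = 8 hours
Minute difference: 26 - 35 = -9 minutes
Total minutes: 471
Complete hours: 471 / 60 = 7 (remainder 51)

7


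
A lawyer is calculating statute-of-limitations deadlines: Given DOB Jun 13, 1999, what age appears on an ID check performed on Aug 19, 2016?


Birth: 1999-06-13
Reference: 2016-08-19
Year difference: 2016 - 1999 = 17
Has birthday (06-13) occurred by 08-19? Yes
Age in full years: 17

17


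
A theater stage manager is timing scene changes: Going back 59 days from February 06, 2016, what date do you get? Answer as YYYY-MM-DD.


Start: 2016-02-06
Subtracting 59 days
Days already passed in February: 6
After going back through February: 53 more days to subtract
January 2016: 31 days, 22 remaining
December 2015 has 31 days, need 22
Result: 2015-12-09

2015-12-09


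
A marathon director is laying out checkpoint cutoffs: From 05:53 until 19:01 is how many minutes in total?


Start time: 05:53 = 353 minutes from midnight
End time: 19:01 = 1141 minutes from midnight
Difference: 1141 - 353 = 788 minutes
That is 13 hours and 8 minutes

788


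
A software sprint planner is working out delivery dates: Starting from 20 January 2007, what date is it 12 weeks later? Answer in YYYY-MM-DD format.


Start: 2007-01-20
Weeks to add: 12
Convert to days: 12 x 7 = 84 days
Add 84 days to 2007-01-20
Result: 2007-04-14

2007-04-14


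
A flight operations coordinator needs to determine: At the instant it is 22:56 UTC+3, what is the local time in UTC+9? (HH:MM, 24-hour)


Local time: 22:56 at UTC+3 (offset 3h)
Target zone: UTC+9 (offset 9h)
Difference: 9 - (3) = 6 hours
Calculation: 22 + (6) = 28
Wraparound: (28) mod 24 = 4
Result: 04:56

04:56


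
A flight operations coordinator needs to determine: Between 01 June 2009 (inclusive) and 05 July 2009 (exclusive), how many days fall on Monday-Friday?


Start: 2009-06-01 (Monday)
End (exclusive): 2009-07-05 (Sunday)
Total calendar days: 34
Full weeks: 34 // 7 = 4 -> 20 weekdays
Remaining 6 days starting on Monday:
  Mon(w), Tue(w), Wed(w), Thu(w), Fri(w), Sat(-) -> 5 weekdays
Total business days: 20 + 5 = 25

25


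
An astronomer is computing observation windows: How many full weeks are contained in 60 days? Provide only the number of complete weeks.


Total days: 60
Days per week: 7
Division: 60 / 7 = 8 remainder 4
Complete weeks: 8
Remaining days: 4

8


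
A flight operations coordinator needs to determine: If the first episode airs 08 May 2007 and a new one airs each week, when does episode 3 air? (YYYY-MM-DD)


First occurrence: 2007-05-08 (occurrence 1)
Each occurrence is 7 days after the previous.
Occurrence 3 is 2 weeks after the first.
2 weeks = 14 days
2007-05-08 + 14 days = 2007-05-22

2007-05-22


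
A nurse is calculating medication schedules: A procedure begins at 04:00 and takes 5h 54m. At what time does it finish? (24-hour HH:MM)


Start time: 04:00
Adding: 5 hours 54 minutes
Minutes: 0 + 54 = 54
Hours: 4 + 5 + 0 = 9
Result: 09:54

09:54


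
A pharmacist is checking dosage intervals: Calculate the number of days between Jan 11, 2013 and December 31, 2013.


Start: January 11, 2013
End: December 31, 2013
Days left in January: 20
February: 28
March: 31
April: 30
May: 31
... plus remaining months
Sum of remaining months: 334
Total: 20 + 334 = 354

354


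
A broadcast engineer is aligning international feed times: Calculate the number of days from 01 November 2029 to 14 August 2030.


Start date: 2029-11-01
End date: 2030-08-14
Nov 2029: +30 days
Dec 2029: +31 days
Jan 2030: +31 days
... (7 more months)
Total: 286 days

286


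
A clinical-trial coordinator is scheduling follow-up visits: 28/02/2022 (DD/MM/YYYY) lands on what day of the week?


Date: 2022-02-28
January 1, 2022 is a Saturday
Day of year: 59
Offset from Jan 1: 58 days
58 mod 7 = 2
Result: Monday

Monday


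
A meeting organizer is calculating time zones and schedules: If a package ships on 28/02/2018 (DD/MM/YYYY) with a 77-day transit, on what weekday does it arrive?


Start: 2018-02-28 (Wednesday)
Step 1 - find target date: add 77 days
  2018-02-28 + 77 days = 2018-05-16
Step 2 - day of week:
  77 mod 7 = 0
  Wednesday + 0 days -> Wednesday
Result: Wednesday (2018-05-16)

Wednesday


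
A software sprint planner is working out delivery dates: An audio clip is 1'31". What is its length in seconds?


Minutes: 1
Seconds: 31
Convert minutes to seconds: 1 x 60 = 60
Add remaining seconds: 60 + 31 = 91

91


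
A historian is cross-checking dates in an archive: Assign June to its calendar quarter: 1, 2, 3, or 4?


Month: June (month 6)
Q1: January-March (months 1-3)
Q2: April-June (months 4-6)
Q3: July-September (months 7-9)
Q4: October-December (months 10-12)
Month 6 falls in Q2

2


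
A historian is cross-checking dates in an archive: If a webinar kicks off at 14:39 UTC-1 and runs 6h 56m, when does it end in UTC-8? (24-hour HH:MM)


Start: 14:39 in UTC-1
Step 1 - add duration:
  minutes: 39 + 56 = 95 (carry 1h)
  hours: 14 + 6 + 1 = 21
  end in UTC-1: 21:35
Step 2 - convert UTC-1 -> UTC-8:
  offset difference: -8 - (-1) = -7 hours
  21 + (-7) = 14 -> mod 24 = 14
Result: 14:35 in UTC-8

14:35


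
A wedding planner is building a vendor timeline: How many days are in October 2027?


Month: October
Year: 2027
October is a 31-day month
Total: 31 days

31


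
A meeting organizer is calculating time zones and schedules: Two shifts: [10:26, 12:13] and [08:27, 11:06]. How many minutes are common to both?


Interval A: [626, 733] minutes from midnight
Interval B: [507, 666] minutes from midnight
Overlap start = max(626, 507) = 626
Overlap end = min(733, 666) = 666
Overlap = 666 - 626 = 40 minutes

40


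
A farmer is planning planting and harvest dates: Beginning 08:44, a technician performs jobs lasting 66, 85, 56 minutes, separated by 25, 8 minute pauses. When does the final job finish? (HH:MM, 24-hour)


Start: 08:44 = 524 min from midnight
  after task 1 (66 min): 09:50
  after break (25 min): 10:15
  after task 2 (85 min): 11:40
  after break (8 min): 11:48
  after task 3 (56 min): 12:44
Total elapsed: 240 minutes
End time: 12:44

12:44


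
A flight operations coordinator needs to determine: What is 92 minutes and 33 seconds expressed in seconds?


Minutes: 92
Extra seconds: 33
Seconds per minute: 60
Minutes to seconds: 92 x 60 = 5520
Total: 5520 + 33 = 5553

5553


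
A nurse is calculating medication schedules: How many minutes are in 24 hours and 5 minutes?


Hours: 24
Minutes: 5
Convert hours to minutes: 24 x 60 = 1440
Add remaining minutes: 1440 + 5 = 1445

1445


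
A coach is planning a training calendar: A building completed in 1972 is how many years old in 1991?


Birth year: 1972
Current year: 1991
Age = current year - birth year
Age = 1991 - 1972 = 19

19


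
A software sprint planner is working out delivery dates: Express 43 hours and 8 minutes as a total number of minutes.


Hours: 43
Extra minutes: 8
Minutes per hour: 60
Hours to minutes: 43 x 60 = 2580
Total: 2580 + 8 = 2588

2588


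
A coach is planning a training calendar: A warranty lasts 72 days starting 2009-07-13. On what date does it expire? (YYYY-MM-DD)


Start: 2009-07-13
Adding 72 days
Days remaining in July: 18
After July: 54 days still to add
August 2009: 31 days, 23 remaining
September 2009 has 30 days, need 23
Result: 2009-09-23

2009-09-23


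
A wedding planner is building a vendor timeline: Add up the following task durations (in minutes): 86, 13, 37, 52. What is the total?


Durations: 86, 13, 37, 52
Running sum: 86
+ 13 = 99
+ 37 = 136
+ 52 = 188
Total duration: 188 minutes
That is 3 hours and 8 minutes

188


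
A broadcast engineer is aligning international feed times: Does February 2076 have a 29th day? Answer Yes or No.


Year: 2076
Divisible by 4? 2076 / 4 = 519.0 -> Yes
Divisible by 100? 2076 / 100 = 20.76 -> No
Divisible by 4 but not 100, so it IS a leap year

Yes


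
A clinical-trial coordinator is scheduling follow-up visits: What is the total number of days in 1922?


Year: 1922
Check leap year rules:
Divisible by 4? No
1922 is not a leap year
Days: 365

365


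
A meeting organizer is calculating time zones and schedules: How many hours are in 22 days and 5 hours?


Days: 22
Extra hours: 5
Hours per day: 24
Days to hours: 22 x 24 = 528
Total: 528 + 5 = 533

533


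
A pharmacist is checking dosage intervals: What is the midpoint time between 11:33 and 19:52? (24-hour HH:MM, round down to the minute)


Start time: 11:33 = 693 minutes from midnight
End time: 19:52 = 1192 minutes from midnight
Sum: 693 + 1192 = 1885
Midpoint: 1885 / 2 = 942 minutes
Convert: 942 / 60 = 15 hours, 42 minutes
Result: 15:42

15:42


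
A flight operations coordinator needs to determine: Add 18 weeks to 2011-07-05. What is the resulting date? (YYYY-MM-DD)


Start: 2011-07-05
Weeks to add: 18
Convert to days: 18 x 7 = 126 days
Add 126 days to 2011-07-05
Result: 2011-11-08

2011-11-08


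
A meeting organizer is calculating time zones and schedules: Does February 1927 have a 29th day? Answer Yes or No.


Year: 1927
Divisible by 4? 1927 / 4 = 481.75 -> No
Not divisible by 4, so NOT a leap year

No


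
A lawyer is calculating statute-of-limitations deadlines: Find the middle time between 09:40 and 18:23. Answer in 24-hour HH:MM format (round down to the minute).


Start time: 09:40 = 580 minutes from midnight
End time: 18:23 = 1103 minutes from midnight
Sum: 580 + 1103 = 1683
Midpoint: 1683 / 2 = 841 minutes
Convert: 841 / 60 = 14 hours, 1 minutes
Result: 14:01

14:01


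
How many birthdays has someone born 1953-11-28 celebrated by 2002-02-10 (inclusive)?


Birth: 1953-11-28
Reference: 2002-02-10
Year difference: 2002 - 1953 = 49
Has birthday (11-28) occurred by 02-10? No
Birthday not yet reached this year -> subtract 1
Age in full years: 48

48


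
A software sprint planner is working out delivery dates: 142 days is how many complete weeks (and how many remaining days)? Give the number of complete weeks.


Total days: 142
Days per week: 7
Division: 142 / 7 = 20 remainder 2
Complete weeks: 20
Remaining days: 2

20


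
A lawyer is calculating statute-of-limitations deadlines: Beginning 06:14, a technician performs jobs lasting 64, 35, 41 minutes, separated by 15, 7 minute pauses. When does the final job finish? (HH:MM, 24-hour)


Start: 06:14 = 374 min from midnight
  after task 1 (64 min): 07:18
  after break (15 min): 07:33
  after task 2 (35 min): 08:08
  after break (7 min): 08:15
  after task 3 (41 min): 08:56
Total elapsed: 162 minutes
End time: 08:56

08:56


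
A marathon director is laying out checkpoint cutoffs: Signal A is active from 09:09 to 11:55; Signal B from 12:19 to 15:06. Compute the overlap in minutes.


Interval A: [549, 715] minutes from midnight
Interval B: [739, 906] minutes from midnight
Overlap start = max(549, 739) = 739
Overlap end = min(715, 906) = 715
End <= start, so the intervals do not overlap: 0 minutes

0


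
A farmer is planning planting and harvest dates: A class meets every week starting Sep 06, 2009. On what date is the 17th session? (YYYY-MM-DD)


First occurrence: 2009-09-06 (occurrence 1)
Each occurrence is 7 days after the previous.
Occurrence 17 is 16 weeks after the first.
16 weeks = 112 days
2009-09-06 + 112 days = 2009-12-27

2009-12-27


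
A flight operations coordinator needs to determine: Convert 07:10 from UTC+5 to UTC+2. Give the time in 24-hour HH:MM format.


Local time: 07:10 at UTC+5 (offset 5h)
Target zone: UTC+2 (offset 2h)
Difference: 2 - (5) = -3 hours
Calculation: 7 + (-3) = 4
Result: 04:10

04:10


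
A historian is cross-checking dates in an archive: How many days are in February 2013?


Month: February
Year: 2013
2013 is not a leap year
February has 28 days
Total: 28 days

28


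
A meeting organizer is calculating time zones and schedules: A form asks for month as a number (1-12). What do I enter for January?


Calendar month order:
1. January <--
2. February
January is month number 1

1


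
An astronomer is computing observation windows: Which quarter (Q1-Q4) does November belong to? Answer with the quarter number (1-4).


Month: November (month 11)
Q1: January-March (months 1-3)
Q2: April-June (months 4-6)
Q3: July-September (months 7-9)
Q4: October-December (months 10-12)
Month 11 falls in Q4

4


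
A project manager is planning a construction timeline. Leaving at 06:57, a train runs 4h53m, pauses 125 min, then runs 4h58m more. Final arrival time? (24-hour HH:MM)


Depart: 06:57
Leg 1: +293 min -> 11:50
Layover: +125 min -> 13:55
Leg 2: +298 min -> 18:53
Total travel: 716 minutes = 11h 56m
Arrival: 18:53

18:53


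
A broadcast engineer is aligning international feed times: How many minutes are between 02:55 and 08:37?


Start time: 02:55 = 175 minutes from midnight
End time: 08:37 = 517 minutes from midnight
Difference: 517 - 175 = 342 minutes
That is 5 hours and 42 minutes

342


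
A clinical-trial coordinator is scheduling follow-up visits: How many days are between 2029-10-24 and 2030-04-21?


Start date: 2029-10-24
End date: 2030-04-21
Oct 2029: +8 days
Nov 2029: +30 days
Dec 2029: +31 days
... (4 more months)
Total: 179 days

179


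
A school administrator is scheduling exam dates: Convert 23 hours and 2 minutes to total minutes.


Hours: 23
Minutes: 2
Convert hours to minutes: 23 x 60 = 1380
Add remaining minutes: 1380 + 2 = 1382

1382


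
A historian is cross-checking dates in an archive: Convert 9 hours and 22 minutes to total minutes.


Hours: 9
Extra minutes: 22
Minutes per hour: 60
Hours to minutes: 9 x 60 = 540
Total: 540 + 22 = 562

562


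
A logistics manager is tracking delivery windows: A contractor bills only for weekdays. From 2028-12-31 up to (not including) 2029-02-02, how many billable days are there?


Start: 2028-12-31 (Sunday)
End (exclusive): 2029-02-02 (Friday)
Total calendar days: 33
Full weeks: 33 // 7 = 4 -> 20 weekdays
Remaining 5 days starting on Sunday:
  Sun(-), Mon(w), Tue(w), Wed(w), Thu(w) -> 4 weekdays
Total business days: 20 + 4 = 24

24


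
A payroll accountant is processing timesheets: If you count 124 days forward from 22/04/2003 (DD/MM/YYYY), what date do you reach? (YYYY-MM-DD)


Start: 2003-04-22
Adding 124 days
Days remaining in April: 8
After April: 116 days still to add
May 2003: 31 days, 85 remaining
June 2003: 30 days, 55 remaining
July 2003: 31 days, 24 remaining
August 2003 has 31 days, need 24
Result: 2003-08-24

2003-08-24


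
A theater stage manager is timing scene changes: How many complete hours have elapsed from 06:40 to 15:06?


Start: 06:40
End: 15:06
Hour difference: 15 - 6 = 9 hours
Minute difference: 6 - 40 = -34 minutes
Total minutes: 506
Complete hours: 506 / 60 = 8 (remainder 26)

8


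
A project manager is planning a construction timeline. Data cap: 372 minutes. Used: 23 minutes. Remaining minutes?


Total budget: 372 minutes
Time used: 23 minutes
Remaining: 372 - 23 = 349 minutes
Percent used: 6.2%
Percent remaining: 93.8%

349


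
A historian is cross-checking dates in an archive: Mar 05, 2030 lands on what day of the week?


Date: 2030-03-05
January 1, 2030 is a Tuesday
Day of year: 64
Offset from Jan 1: 63 days
63 mod 7 = 0
Result: Tuesday

Tuesday


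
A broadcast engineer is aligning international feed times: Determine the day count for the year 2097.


Year: 2097
Check leap year rules:
Divisible by 4? No
2097 is not a leap year
Days: 365

365


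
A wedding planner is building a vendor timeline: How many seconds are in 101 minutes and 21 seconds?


Minutes: 101
Extra seconds: 21
Seconds per minute: 60
Minutes to seconds: 101 x 60 = 6060
Total: 6060 + 21 = 6081

6081


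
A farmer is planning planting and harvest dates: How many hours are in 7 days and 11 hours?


Days: 7
Extra hours: 11
Hours per day: 24
Days to hours: 7 x 24 = 168
Total: 168 + 11 = 179

179


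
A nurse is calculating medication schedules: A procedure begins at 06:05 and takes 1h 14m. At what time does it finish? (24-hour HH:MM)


Start time: 06:05
Adding: 1 hours 14 minutes
Minutes: 5 + 14 = 19
Hours: 6 + 1 + 0 = 7
Result: 07:19

07:19


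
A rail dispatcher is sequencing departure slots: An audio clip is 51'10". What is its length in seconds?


Minutes: 51
Seconds: 10
Convert minutes to seconds: 51 x 60 = 3060
Add remaining seconds: 3060 + 10 = 3070

3070


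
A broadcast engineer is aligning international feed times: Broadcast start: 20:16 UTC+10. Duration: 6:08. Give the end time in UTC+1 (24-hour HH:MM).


Start: 20:16 in UTC+10
Step 1 - add duration:
  minutes: 16 + 8 = 24
  hours: 20 + 6 + 0 = 26
  end in UTC+10: 02:24
Step 2 - convert UTC+10 -> UTC+1:
  offset difference: 1 - (10) = -9 hours
  2 + (-9) = -7 -> mod 24 = 17
Result: 17:24 in UTC+1

17:24


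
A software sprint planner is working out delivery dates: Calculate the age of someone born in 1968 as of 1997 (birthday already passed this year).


Birth year: 1968
Current year: 1997
Age = current year - birth year
Age = 1997 - 1968 = 29

29


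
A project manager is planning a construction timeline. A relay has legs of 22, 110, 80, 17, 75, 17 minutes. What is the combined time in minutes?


Durations: 22, 110, 80, 17, 75, 17
Running sum: 22
+ 110 = 132
+ 80 = 212
+ 17 = 229
+ 75 = 304
+ 17 = 321
Total duration: 321 minutes
That is 5 hours and 21 minutes

321


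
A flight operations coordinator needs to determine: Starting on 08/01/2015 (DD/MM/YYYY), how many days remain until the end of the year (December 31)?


Start: January 08, 2015
End: December 31, 2015
Days left in January: 23
February: 28
March: 31
April: 30
May: 31
... plus remaining months
Sum of remaining months: 334
Total: 23 + 334 = 357

357


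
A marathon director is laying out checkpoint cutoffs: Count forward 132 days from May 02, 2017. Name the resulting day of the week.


Start: 2017-05-02 (Tuesday)
Step 1 - find target date: add 132 days
  2017-05-02 + 132 days = 2017-09-11
Step 2 - day of week:
  132 mod 7 = 6
  Tuesday + 6 days -> Monday
Result: Monday (2017-09-11)

Monday


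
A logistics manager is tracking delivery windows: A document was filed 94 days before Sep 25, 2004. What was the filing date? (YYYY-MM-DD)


Start: 2004-09-25
Subtracting 94 days
Days already passed in September: 25
After going back through September: 69 more days to subtract
August 2004: 31 days, 38 remaining
July 2004: 31 days, 7 remaining
June 2004 has 30 days, need 7
Result: 2004-06-23

2004-06-23


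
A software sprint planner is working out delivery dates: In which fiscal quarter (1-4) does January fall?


Month: January (month 1)
Q1: January-March (months 1-3)
Q2: April-June (months 4-6)
Q3: July-September (months 7-9)
Q4: October-December (months 10-12)
Month 1 falls in Q1

1


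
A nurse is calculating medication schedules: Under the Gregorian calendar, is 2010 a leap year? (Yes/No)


Year: 2010
Divisible by 4? 2010 / 4 = 502.5 -> No
Not divisible by 4, so NOT a leap year

No


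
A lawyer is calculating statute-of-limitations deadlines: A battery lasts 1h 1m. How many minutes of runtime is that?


Hours: 1
Extra minutes: 1
Minutes per hour: 60
Hours to minutes: 1 x 60 = 60
Total: 60 + 1 = 61

61


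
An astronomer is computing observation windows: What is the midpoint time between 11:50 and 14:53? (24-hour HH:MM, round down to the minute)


Start time: 11:50 = 710 minutes from midnight
End time: 14:53 = 893 minutes from midnight
Sum: 710 + 893 = 1603
Midpoint: 1603 / 2 = 801 minutes
Convert: 801 / 60 = 13 hours, 21 minutes
Result: 13:21

13:21


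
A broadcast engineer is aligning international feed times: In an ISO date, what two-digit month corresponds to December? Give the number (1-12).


Calendar month order:
11. November
12. December <--
December is month number 12

12


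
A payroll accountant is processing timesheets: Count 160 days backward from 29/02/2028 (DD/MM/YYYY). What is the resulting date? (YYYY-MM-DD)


Start: 2028-02-29
Subtracting 160 days
Days already passed in February: 29
After going back through February: 131 more days to subtract
January 2028: 31 days, 100 remaining
December 2027: 31 days, 69 remaining
November 2027: 30 days, 39 remaining
October 2027: 31 days, 8 remaining
Result: 2027-09-22

2027-09-22


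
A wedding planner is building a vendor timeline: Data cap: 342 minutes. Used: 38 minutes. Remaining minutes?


Total budget: 342 minutes
Time used: 38 minutes
Remaining: 342 - 38 = 304 minutes
Percent used: 11.1%
Percent remaining: 88.9%

304


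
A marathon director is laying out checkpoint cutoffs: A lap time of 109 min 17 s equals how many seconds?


Minutes: 109
Seconds: 17
Convert minutes to seconds: 109 x 60 = 6540
Add remaining seconds: 6540 + 17 = 6557

6557


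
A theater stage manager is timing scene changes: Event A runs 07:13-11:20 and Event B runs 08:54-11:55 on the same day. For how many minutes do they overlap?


Interval A: [433, 680] minutes from midnight
Interval B: [534, 715] minutes from midnight
Overlap start = max(433, 534) = 534
Overlap end = min(680, 715) = 680
Overlap = 680 - 534 = 146 minutes

146


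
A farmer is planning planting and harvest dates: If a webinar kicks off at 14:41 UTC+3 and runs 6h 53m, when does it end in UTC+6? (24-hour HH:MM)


Start: 14:41 in UTC+3
Step 1 - add duration:
  minutes: 41 + 53 = 94 (carry 1h)
  hours: 14 + 6 + 1 = 21
  end in UTC+3: 21:34
Step 2 - convert UTC+3 -> UTC+6:
  offset difference: 6 - (3) = 3 hours
  21 + (3) = 24 -> mod 24 = 0
Result: 00:34 in UTC+6

00:34


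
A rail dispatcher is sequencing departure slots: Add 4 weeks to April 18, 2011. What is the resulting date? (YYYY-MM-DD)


Start: 2011-04-18
Weeks to add: 4
Convert to days: 4 x 7 = 28 days
Add 28 days to 2011-04-18
Result: 2011-05-16

2011-05-16


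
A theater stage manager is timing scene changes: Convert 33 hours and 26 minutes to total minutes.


Hours: 33
Minutes: 26
Convert hours to minutes: 33 x 60 = 1980
Add remaining minutes: 1980 + 26 = 2006

2006


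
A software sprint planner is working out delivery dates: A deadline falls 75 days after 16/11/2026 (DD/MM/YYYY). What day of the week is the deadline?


Start: 2026-11-16 (Monday)
Step 1 - find target date: add 75 days
  2026-11-16 + 75 days = 2027-01-30
Step 2 - day of week:
  75 mod 7 = 5
  Monday + 5 days -> Saturday
Result: Saturday (2027-01-30)

Saturday


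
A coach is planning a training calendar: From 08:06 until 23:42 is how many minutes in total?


Start time: 08:06 = 486 minutes from midnight
End time: 23:42 = 1422 minutes from midnight
Difference: 1422 - 486 = 936 minutes
That is 15 hours and 36 minutes

936


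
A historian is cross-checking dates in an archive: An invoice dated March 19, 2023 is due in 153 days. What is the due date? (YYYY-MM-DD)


Start: 2023-03-19
Adding 153 days
Days remaining in March: 12
After March: 141 days still to add
April 2023: 30 days, 111 remaining
May 2023: 31 days, 80 remaining
June 2023: 30 days, 50 remaining
July 2023: 31 days, 19 remaining
Result: 2023-08-19

2023-08-19
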